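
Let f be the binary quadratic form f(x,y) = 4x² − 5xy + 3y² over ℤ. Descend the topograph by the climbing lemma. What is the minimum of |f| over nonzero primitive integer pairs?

translate: b→3 (≡-5 mod 8), so (4,-5,3)→(4,3,2)
flip: (4,3,2)→(2,-3,4)
translate: b→1 (≡-3 mod 4), so (2,-3,4)→(2,1,3)
reduced (well bottom): (2,1,3) with a≤c, −a<b≤a
well minimum = a = 2

2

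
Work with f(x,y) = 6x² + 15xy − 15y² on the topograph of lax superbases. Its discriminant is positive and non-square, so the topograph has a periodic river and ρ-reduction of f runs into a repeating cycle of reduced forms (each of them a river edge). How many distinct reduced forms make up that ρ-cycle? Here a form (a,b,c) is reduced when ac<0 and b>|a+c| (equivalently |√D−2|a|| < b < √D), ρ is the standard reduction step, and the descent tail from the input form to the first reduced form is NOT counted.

D = 585, ⌊√D⌋ = 24
river: ρ → (-15,15,6)
river: ρ → (6,21,-6)
river: ρ → (-6,15,15)
river: ρ → (15,15,-6)
river: ρ → (-6,21,6)
river: ρ → (6,15,-15)
ρ-cycle length = 6 (tail of 0 descent steps not counted)

6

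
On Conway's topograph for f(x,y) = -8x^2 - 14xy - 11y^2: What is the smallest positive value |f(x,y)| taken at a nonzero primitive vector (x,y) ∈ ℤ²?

translate: b→-2 (≡14 mod 16), so (8,14,11)→(8,-2,5)
flip: (8,-2,5)→(5,2,8)
reduced (well bottom): (5,2,8) with a≤c, −a<b≤a
well minimum |f| = |-5| = 5 (negative-definite)

5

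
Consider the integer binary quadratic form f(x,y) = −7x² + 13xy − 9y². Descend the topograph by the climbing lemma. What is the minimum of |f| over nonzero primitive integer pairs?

translate: b→1 (≡-13 mod 14), so (7,-13,9)→(7,1,3)
flip: (7,1,3)→(3,-1,7)
reduced (well bottom): (3,-1,7) with a≤c, −a<b≤a
well minimum |f| = |-3| = 3 (negative-definite)

3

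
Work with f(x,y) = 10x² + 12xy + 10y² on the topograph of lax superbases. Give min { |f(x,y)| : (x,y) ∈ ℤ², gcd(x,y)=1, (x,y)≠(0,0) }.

translate: b→-8 (≡12 mod 20), so (10,12,10)→(10,-8,8)
flip: (10,-8,8)→(8,8,10)
reduced (well bottom): (8,8,10) with a≤c, −a<b≤a
well minimum = a = 8

8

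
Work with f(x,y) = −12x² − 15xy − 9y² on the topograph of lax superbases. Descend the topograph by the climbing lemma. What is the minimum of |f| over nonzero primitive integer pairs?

translate: b→-9 (≡15 mod 24), so (12,15,9)→(12,-9,6)
flip: (12,-9,6)→(6,9,12)
translate: b→-3 (≡9 mod 12), so (6,9,12)→(6,-3,9)
reduced (well bottom): (6,-3,9) with a≤c, −a<b≤a
well minimum |f| = |-6| = 6 (negative-definite)

6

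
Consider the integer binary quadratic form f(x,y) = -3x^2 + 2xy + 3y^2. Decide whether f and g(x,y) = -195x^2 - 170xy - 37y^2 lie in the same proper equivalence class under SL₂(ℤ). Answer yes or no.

D₁ = 40, D₂ = 40
river cycle of f (length 6): (3, 4, -2), (-2, 4, 3), (3, 2, -3), (-3, 4, 2), (2, 4, -3), (-3, 2, 3)
river cycle of g (length 6): (-3, 2, 3), (3, 4, -2), (-2, 4, 3), (3, 2, -3), (-3, 4, 2), (2, 4, -3)
cycles coincide ⇒ equivalent

yes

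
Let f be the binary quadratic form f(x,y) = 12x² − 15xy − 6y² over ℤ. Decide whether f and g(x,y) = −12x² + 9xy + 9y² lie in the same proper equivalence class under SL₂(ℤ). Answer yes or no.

D₁ = 513, D₂ = 513
river cycle of f (length 6): (-6, 15, 12), (12, 9, -9), (-9, 9, 12), (12, 15, -6), (-6, 21, 3), (3, 21, -6)
river cycle of g (length 6): (9, 9, -12), (-12, 15, 6), (6, 21, -3), (-3, 21, 6), (6, 15, -12), (-12, 9, 9)
cycles differ ⇒ inequivalent

no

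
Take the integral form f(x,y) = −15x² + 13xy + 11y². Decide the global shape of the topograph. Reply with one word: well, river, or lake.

D = b²−4ac = 13² − 4·(-15)·11 = 829
D > 0 non-square ⇒ indefinite ⇒ periodic river

river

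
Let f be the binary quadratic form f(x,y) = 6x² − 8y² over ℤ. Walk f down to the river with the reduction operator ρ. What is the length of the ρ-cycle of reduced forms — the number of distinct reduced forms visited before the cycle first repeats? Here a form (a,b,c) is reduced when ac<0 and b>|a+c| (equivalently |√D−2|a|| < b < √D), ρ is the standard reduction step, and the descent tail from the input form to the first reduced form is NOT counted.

D = 192, ⌊√D⌋ = 13
descent: ρ → (-8,0,6)
descent: ρ → (6,12,-2)  [lands on river]
river: ρ → (-2,12,6)
ρ-cycle length = 2 (tail of 2 descent steps not counted)

2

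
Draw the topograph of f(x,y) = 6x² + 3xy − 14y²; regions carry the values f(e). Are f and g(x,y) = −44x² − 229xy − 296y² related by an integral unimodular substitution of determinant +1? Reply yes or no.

D₁ = 345, D₂ = 345
river cycle of f (length 10): (6, 15, -5), (-5, 15, 6), (6, 9, -11), (-11, 13, 4), (4, 11, -14), (-14, 17, 1), (1, 17, -14), (-14, 11, 4), (4, 13, -11), (-11, 9, 6)
river cycle of g (length 10): (-5, 15, 6), (6, 9, -11), (-11, 13, 4), (4, 11, -14), (-14, 17, 1), (1, 17, -14), (-14, 11, 4), (4, 13, -11), (-11, 9, 6), (6, 15, -5)
cycles coincide ⇒ equivalent

yes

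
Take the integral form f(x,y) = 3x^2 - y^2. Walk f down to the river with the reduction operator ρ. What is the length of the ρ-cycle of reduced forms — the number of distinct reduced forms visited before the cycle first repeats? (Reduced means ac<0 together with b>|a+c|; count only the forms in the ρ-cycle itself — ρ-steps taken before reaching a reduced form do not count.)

D = 12, ⌊√D⌋ = 3
descent: ρ → (-1,2,2)  [lands on river]
river: ρ → (2,2,-1)
ρ-cycle length = 2 (tail of 1 descent step not counted)

2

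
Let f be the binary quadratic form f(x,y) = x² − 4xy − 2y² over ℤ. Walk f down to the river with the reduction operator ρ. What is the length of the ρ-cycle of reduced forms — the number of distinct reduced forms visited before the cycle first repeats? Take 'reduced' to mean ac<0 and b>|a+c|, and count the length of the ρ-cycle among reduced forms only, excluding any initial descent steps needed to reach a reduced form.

D = 24, ⌊√D⌋ = 4
descent: ρ → (-2,4,1)  [lands on river]
river: ρ → (1,4,-2)
ρ-cycle length = 2 (tail of 1 descent step not counted)

2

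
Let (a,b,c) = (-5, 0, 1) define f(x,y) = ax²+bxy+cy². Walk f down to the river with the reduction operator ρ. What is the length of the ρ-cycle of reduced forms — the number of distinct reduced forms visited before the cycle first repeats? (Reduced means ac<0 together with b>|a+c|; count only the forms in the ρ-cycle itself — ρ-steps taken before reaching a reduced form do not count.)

D = 20, ⌊√D⌋ = 4
descent: ρ → (1,4,-1)  [lands on river]
river: ρ → (-1,4,1)
ρ-cycle length = 2 (tail of 1 descent step not counted)

2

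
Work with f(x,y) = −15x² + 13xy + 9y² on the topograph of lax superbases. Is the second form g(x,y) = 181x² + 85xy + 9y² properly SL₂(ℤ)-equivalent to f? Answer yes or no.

D₁ = 709, D₂ = 709
river cycle of f (length 34): (9, 23, -5), (-5, 17, 21), (21, 25, -1), (-1, 25, 21), (21, 17, -5), (-5, 23, 9), (9, 13, -15), (-15, 17, 7), (7, 25, -3), (-3, 23, 15), … (24 more)
river cycle of g (length 34): (9, 23, -5), (-5, 17, 21), (21, 25, -1), (-1, 25, 21), (21, 17, -5), (-5, 23, 9), (9, 13, -15), (-15, 17, 7), (7, 25, -3), (-3, 23, 15), … (24 more)
cycles coincide ⇒ equivalent

yes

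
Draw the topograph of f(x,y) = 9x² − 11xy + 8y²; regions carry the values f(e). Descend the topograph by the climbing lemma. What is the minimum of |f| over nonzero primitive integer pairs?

translate: b→7 (≡-11 mod 18), so (9,-11,8)→(9,7,6)
flip: (9,7,6)→(6,-7,9)
translate: b→5 (≡-7 mod 12), so (6,-7,9)→(6,5,8)
reduced (well bottom): (6,5,8) with a≤c, −a<b≤a
well minimum = a = 6

6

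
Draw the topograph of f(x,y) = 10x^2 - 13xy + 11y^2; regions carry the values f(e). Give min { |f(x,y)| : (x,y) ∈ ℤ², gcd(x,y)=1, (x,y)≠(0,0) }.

translate: b→7 (≡-13 mod 20), so (10,-13,11)→(10,7,8)
flip: (10,7,8)→(8,-7,10)
reduced (well bottom): (8,-7,10) with a≤c, −a<b≤a
well minimum = a = 8

8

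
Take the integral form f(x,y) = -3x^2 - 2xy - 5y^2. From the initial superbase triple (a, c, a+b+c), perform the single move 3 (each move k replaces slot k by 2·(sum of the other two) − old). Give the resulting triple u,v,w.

start (-3,-5,-10) = (f(1,0),f(0,1),f(1,1))
replace slot 3: 2·((-3)+(-5)) − (-10) = -6 → (-3,-5,-6)

-3,-5,-6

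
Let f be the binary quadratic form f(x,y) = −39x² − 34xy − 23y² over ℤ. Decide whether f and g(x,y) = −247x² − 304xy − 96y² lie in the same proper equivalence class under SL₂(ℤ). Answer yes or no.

D₁ = -2432, D₂ = -2432
f is negative-definite; reduce −f:
−f: flip: (39,34,23)→(23,-34,39)
−f: translate: b→12 (≡-34 mod 46), so (23,-34,39)→(23,12,28)
−f: reduced (well bottom): (23,12,28) with a≤c, −a<b≤a
flip sign back: reduced form of f is (-23,-12,-28)
g is negative-definite; reduce −g:
−g: translate: b→-190 (≡304 mod 494), so (247,304,96)→(247,-190,39)
−g: flip: (247,-190,39)→(39,190,247)
−g: translate: b→34 (≡190 mod 78), so (39,190,247)→(39,34,23)
−g: flip: (39,34,23)→(23,-34,39)
−g: translate: b→12 (≡-34 mod 46), so (23,-34,39)→(23,12,28)
−g: reduced (well bottom): (23,12,28) with a≤c, −a<b≤a
flip sign back: reduced form of g is (-23,-12,-28)
reduced forms (-23, -12, -28) vs (-23, -12, -28) ⇒ equivalent

yes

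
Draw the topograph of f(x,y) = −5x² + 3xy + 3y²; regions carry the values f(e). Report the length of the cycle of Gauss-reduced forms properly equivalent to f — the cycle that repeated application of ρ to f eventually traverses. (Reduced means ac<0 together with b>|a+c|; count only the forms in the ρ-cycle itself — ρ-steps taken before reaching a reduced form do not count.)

D = 69, ⌊√D⌋ = 8
river: ρ → (3,3,-5)
river: ρ → (-5,7,1)
river: ρ → (1,7,-5)
river: ρ → (-5,3,3)
ρ-cycle length = 4 (tail of 0 descent steps not counted)

4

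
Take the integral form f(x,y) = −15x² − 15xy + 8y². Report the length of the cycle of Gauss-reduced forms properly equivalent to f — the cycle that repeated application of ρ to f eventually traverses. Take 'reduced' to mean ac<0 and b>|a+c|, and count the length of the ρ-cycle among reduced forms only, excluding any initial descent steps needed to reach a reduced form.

D = 705, ⌊√D⌋ = 26
descent: ρ → (8,15,-15)  [lands on river]
river: ρ → (-15,15,8)
river: ρ → (8,17,-13)
river: ρ → (-13,9,12)
river: ρ → (12,15,-10)
river: ρ → (-10,25,2)
river: ρ → (2,23,-22)
river: ρ → (-22,21,3)
river: ρ → (3,21,-22)
river: ρ → (-22,23,2)
river: ρ → (2,25,-10)
river: ρ → (-10,15,12)
river: ρ → (12,9,-13)
river: ρ → (-13,17,8)
ρ-cycle length = 14 (tail of 1 descent step not counted)

14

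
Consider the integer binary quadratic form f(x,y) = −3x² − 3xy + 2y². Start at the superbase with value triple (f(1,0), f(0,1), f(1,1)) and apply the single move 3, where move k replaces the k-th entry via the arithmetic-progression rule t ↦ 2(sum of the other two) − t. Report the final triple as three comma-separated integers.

start (-3,2,-4) = (f(1,0),f(0,1),f(1,1))
replace slot 3: 2·((-3)+2) − (-4) = 2 → (-3,2,2)

-3,2,2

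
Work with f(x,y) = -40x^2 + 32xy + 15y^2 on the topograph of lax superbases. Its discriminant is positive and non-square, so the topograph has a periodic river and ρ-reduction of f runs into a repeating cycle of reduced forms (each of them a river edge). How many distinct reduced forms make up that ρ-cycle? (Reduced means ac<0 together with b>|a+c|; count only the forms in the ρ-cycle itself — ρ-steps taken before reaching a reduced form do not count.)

D = 3424, ⌊√D⌋ = 58
river: ρ → (15,58,-1)
river: ρ → (-1,58,15)
river: ρ → (15,32,-40)
river: ρ → (-40,48,7)
river: ρ → (7,50,-33)
river: ρ → (-33,16,24)
river: ρ → (24,32,-25)
river: ρ → (-25,18,31)
river: ρ → (31,44,-12)
river: ρ → (-12,52,15)
river: ρ → (15,38,-33)
river: ρ → (-33,28,20)
river: ρ → (20,52,-9)
river: ρ → (-9,56,8)
river: ρ → (8,56,-9)
river: ρ → (-9,52,20)
river: ρ → (20,28,-33)
river: ρ → (-33,38,15)
river: ρ → (15,52,-12)
river: ρ → (-12,44,31)
river: ρ → (31,18,-25)
river: ρ → (-25,32,24)
river: ρ → (24,16,-33)
river: ρ → (-33,50,7)
river: ρ → (7,48,-40)
river: ρ → (-40,32,15)
ρ-cycle length = 26 (tail of 0 descent steps not counted)

26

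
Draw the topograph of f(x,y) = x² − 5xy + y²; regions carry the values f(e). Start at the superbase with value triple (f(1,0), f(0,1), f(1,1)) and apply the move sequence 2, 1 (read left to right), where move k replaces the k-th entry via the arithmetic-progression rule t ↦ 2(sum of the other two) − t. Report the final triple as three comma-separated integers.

start (1,1,-3) = (f(1,0),f(0,1),f(1,1))
replace slot 2: 2·(1+(-3)) − 1 = -5 → (1,-5,-3)
replace slot 1: 2·((-5)+(-3)) − 1 = -17 → (-17,-5,-3)

-17,-5,-3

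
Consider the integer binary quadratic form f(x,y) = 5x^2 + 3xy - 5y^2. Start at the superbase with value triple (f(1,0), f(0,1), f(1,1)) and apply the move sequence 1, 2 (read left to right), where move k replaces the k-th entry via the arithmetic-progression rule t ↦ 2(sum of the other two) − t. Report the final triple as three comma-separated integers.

start (5,-5,3) = (f(1,0),f(0,1),f(1,1))
replace slot 1: 2·((-5)+3) − 5 = -9 → (-9,-5,3)
replace slot 2: 2·((-9)+3) − (-5) = -7 → (-9,-7,3)

-9,-7,3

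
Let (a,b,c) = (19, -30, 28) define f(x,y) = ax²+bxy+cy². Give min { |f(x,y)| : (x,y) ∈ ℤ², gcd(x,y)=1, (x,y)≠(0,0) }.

translate: b→8 (≡-30 mod 38), so (19,-30,28)→(19,8,17)
flip: (19,8,17)→(17,-8,19)
reduced (well bottom): (17,-8,19) with a≤c, −a<b≤a
well minimum = a = 17

17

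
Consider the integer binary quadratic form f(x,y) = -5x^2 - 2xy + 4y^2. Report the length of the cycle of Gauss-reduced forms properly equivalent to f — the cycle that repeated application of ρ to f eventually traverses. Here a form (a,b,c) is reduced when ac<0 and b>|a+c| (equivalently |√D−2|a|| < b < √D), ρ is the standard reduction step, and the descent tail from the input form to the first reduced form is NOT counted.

D = 84, ⌊√D⌋ = 9
descent: ρ → (4,2,-5)  [lands on river]
river: ρ → (-5,8,1)
river: ρ → (1,8,-5)
river: ρ → (-5,2,4)
river: ρ → (4,6,-3)
river: ρ → (-3,6,4)
ρ-cycle length = 6 (tail of 1 descent step not counted)

6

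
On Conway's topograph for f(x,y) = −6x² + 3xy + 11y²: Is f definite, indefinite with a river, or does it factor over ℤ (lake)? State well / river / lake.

D = b²−4ac = 3² − 4·(-6)·11 = 273
D > 0 non-square ⇒ indefinite ⇒ periodic river

river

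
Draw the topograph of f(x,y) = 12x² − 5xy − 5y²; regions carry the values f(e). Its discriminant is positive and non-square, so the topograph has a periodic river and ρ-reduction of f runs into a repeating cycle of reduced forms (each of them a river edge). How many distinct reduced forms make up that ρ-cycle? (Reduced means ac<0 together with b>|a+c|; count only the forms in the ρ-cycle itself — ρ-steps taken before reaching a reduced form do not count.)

D = 265, ⌊√D⌋ = 16
descent: ρ → (-5,15,2)  [lands on river]
river: ρ → (2,13,-12)
river: ρ → (-12,11,3)
river: ρ → (3,13,-8)
river: ρ → (-8,3,8)
river: ρ → (8,13,-3)
river: ρ → (-3,11,12)
river: ρ → (12,13,-2)
river: ρ → (-2,15,5)
river: ρ → (5,15,-2)
river: ρ → (-2,13,12)
river: ρ → (12,11,-3)
river: ρ → (-3,13,8)
river: ρ → (8,3,-8)
river: ρ → (-8,13,3)
river: ρ → (3,11,-12)
river: ρ → (-12,13,2)
river: ρ → (2,15,-5)
ρ-cycle length = 18 (tail of 1 descent step not counted)

18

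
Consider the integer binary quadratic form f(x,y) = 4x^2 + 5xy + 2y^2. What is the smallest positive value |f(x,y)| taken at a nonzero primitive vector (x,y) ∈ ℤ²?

translate: b→-3 (≡5 mod 8), so (4,5,2)→(4,-3,1)
flip: (4,-3,1)→(1,3,4)
translate: b→1 (≡3 mod 2), so (1,3,4)→(1,1,2)
reduced (well bottom): (1,1,2) with a≤c, −a<b≤a
well minimum = a = 1

1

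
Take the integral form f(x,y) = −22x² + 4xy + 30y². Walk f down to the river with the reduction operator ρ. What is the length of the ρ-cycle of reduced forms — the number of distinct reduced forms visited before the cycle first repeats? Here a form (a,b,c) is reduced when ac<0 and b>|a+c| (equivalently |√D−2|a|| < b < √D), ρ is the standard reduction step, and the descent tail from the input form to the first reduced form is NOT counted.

D = 2656, ⌊√D⌋ = 51
descent: ρ → (30,-4,-22)
descent: ρ → (-22,48,4)  [lands on river]
river: ρ → (4,48,-22)
river: ρ → (-22,40,12)
river: ρ → (12,32,-34)
river: ρ → (-34,36,10)
river: ρ → (10,44,-18)
river: ρ → (-18,28,26)
river: ρ → (26,24,-20)
river: ρ → (-20,16,30)
river: ρ → (30,44,-6)
river: ρ → (-6,40,44)
river: ρ → (44,48,-2)
river: ρ → (-2,48,44)
river: ρ → (44,40,-6)
river: ρ → (-6,44,30)
river: ρ → (30,16,-20)
river: ρ → (-20,24,26)
river: ρ → (26,28,-18)
river: ρ → (-18,44,10)
river: ρ → (10,36,-34)
river: ρ → (-34,32,12)
river: ρ → (12,40,-22)
ρ-cycle length = 22 (tail of 2 descent steps not counted)

22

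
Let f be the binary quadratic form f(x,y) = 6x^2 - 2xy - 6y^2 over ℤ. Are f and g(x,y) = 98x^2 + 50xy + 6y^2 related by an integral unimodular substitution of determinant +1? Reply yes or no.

D₁ = 148, D₂ = 148
river cycle of f (length 6): (-6, 2, 6), (6, 10, -2), (-2, 10, 6), (6, 2, -6), (-6, 10, 2), (2, 10, -6)
river cycle of g (length 6): (6, 10, -2), (-2, 10, 6), (6, 2, -6), (-6, 10, 2), (2, 10, -6), (-6, 2, 6)
cycles coincide ⇒ equivalent

yes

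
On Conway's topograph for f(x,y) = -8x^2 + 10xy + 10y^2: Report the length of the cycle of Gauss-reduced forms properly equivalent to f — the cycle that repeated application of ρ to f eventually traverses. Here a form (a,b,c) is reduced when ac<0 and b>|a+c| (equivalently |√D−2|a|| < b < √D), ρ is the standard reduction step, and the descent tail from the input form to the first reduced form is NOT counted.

D = 420, ⌊√D⌋ = 20
river: ρ → (10,10,-8)
river: ρ → (-8,6,12)
river: ρ → (12,18,-2)
river: ρ → (-2,18,12)
river: ρ → (12,6,-8)
river: ρ → (-8,10,10)
ρ-cycle length = 6 (tail of 0 descent steps not counted)

6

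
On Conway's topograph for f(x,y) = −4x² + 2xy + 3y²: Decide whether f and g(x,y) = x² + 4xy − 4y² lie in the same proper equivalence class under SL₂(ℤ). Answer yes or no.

D₁ = 52, D₂ = 32
discriminants differ ⇒ not SL₂(ℤ)-equivalent

no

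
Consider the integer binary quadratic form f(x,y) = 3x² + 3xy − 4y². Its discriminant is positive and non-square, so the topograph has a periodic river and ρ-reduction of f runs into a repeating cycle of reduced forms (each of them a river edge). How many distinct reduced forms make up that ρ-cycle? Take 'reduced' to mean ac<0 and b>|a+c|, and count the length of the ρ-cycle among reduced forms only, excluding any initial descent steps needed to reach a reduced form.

D = 57, ⌊√D⌋ = 7
river: ρ → (-4,5,2)
river: ρ → (2,7,-1)
river: ρ → (-1,7,2)
river: ρ → (2,5,-4)
river: ρ → (-4,3,3)
river: ρ → (3,3,-4)
ρ-cycle length = 6 (tail of 0 descent steps not counted)

6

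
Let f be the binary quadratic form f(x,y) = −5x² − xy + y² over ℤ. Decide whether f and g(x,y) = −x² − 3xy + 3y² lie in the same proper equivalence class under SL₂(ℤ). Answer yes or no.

D₁ = 21, D₂ = 21
river cycle of f (length 2): (1, 3, -3), (-3, 3, 1)
river cycle of g (length 2): (3, 3, -1), (-1, 3, 3)
cycles differ ⇒ inequivalent

no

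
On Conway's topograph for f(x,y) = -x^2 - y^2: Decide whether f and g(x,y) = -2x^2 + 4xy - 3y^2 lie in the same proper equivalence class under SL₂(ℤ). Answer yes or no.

D₁ = -4, D₂ = -8
discriminants differ ⇒ not SL₂(ℤ)-equivalent

no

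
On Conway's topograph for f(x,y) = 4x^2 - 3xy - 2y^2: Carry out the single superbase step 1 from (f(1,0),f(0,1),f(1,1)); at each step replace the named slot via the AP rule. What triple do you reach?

start (4,-2,-1) = (f(1,0),f(0,1),f(1,1))
replace slot 1: 2·((-2)+(-1)) − 4 = -10 → (-10,-2,-1)

-10,-2,-1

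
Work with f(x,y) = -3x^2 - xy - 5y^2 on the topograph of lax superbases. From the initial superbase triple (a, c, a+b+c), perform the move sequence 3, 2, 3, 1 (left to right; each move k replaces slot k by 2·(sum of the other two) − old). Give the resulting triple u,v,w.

start (-3,-5,-9) = (f(1,0),f(0,1),f(1,1))
replace slot 3: 2·((-3)+(-5)) − (-9) = -7 → (-3,-5,-7)
replace slot 2: 2·((-3)+(-7)) − (-5) = -15 → (-3,-15,-7)
replace slot 3: 2·((-3)+(-15)) − (-7) = -29 → (-3,-15,-29)
replace slot 1: 2·((-15)+(-29)) − (-3) = -85 → (-85,-15,-29)

-85,-15,-29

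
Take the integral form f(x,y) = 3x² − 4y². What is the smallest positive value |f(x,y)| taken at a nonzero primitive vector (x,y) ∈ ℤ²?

descent: ρ → (-4,0,3)
descent: ρ → (3,6,-1)  [lands on river]
river: ρ → (-1,6,3)
closes: descent 2, river 2
min |a| on river = 1

1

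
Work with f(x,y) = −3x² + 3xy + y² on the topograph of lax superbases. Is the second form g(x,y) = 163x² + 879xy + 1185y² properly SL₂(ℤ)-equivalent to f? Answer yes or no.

D₁ = 21, D₂ = 21
river cycle of f (length 2): (1, 3, -3), (-3, 3, 1)
river cycle of g (length 2): (1, 3, -3), (-3, 3, 1)
cycles coincide ⇒ equivalent

yes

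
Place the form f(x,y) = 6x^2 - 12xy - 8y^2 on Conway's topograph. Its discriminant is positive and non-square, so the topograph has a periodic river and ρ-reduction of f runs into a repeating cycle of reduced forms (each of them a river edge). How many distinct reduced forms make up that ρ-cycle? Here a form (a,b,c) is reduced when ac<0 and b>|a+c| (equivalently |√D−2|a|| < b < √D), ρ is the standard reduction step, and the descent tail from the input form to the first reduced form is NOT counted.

D = 336, ⌊√D⌋ = 18
descent: ρ → (-8,12,6)  [lands on river]
river: ρ → (6,12,-8)
river: ρ → (-8,4,10)
river: ρ → (10,16,-2)
river: ρ → (-2,16,10)
river: ρ → (10,4,-8)
ρ-cycle length = 6 (tail of 1 descent step not counted)

6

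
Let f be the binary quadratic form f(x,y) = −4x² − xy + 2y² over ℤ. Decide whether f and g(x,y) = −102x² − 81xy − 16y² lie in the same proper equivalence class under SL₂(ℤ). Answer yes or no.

D₁ = 33, D₂ = 33
river cycle of f (length 4): (2, 5, -1), (-1, 5, 2), (2, 3, -3), (-3, 3, 2)
river cycle of g (length 4): (-3, 3, 2), (2, 5, -1), (-1, 5, 2), (2, 3, -3)
cycles coincide ⇒ equivalent

yes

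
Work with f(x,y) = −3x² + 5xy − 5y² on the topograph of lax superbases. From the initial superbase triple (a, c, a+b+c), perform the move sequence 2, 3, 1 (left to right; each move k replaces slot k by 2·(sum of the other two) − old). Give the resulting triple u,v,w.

start (-3,-5,-3) = (f(1,0),f(0,1),f(1,1))
replace slot 2: 2·((-3)+(-3)) − (-5) = -7 → (-3,-7,-3)
replace slot 3: 2·((-3)+(-7)) − (-3) = -17 → (-3,-7,-17)
replace slot 1: 2·((-7)+(-17)) − (-3) = -45 → (-45,-7,-17)

-45,-7,-17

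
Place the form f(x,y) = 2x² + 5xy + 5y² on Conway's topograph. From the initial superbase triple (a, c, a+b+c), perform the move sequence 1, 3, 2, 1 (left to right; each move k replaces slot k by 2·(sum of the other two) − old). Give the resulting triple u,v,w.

start (2,5,12) = (f(1,0),f(0,1),f(1,1))
replace slot 1: 2·(5+12) − 2 = 32 → (32,5,12)
replace slot 3: 2·(32+5) − 12 = 62 → (32,5,62)
replace slot 2: 2·(32+62) − 5 = 183 → (32,183,62)
replace slot 1: 2·(183+62) − 32 = 458 → (458,183,62)

458,183,62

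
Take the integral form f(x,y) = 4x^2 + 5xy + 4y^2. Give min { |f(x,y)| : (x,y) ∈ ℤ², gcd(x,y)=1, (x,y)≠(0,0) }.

translate: b→-3 (≡5 mod 8), so (4,5,4)→(4,-3,3)
flip: (4,-3,3)→(3,3,4)
reduced (well bottom): (3,3,4) with a≤c, −a<b≤a
well minimum = a = 3

3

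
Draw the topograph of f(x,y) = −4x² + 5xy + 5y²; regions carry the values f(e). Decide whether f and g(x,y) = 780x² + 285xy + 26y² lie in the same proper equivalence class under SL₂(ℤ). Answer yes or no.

D₁ = 105, D₂ = 105
river cycle of f (length 6): (5, 5, -4), (-4, 3, 6), (6, 9, -1), (-1, 9, 6), (6, 3, -4), (-4, 5, 5)
river cycle of g (length 6): (5, 5, -4), (-4, 3, 6), (6, 9, -1), (-1, 9, 6), (6, 3, -4), (-4, 5, 5)
cycles coincide ⇒ equivalent

yes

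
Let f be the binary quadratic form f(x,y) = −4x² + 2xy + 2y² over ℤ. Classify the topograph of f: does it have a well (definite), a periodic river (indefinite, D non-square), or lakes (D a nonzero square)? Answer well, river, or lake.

D = b²−4ac = 2² − 4·(-4)·2 = 36
D = 6² is a perfect square ⇒ form factors over ℤ ⇒ lakes

lake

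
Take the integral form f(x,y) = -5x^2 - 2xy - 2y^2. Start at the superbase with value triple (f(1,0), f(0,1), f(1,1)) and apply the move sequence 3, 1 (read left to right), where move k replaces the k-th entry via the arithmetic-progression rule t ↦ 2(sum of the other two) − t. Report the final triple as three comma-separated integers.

start (-5,-2,-9) = (f(1,0),f(0,1),f(1,1))
replace slot 3: 2·((-5)+(-2)) − (-9) = -5 → (-5,-2,-5)
replace slot 1: 2·((-2)+(-5)) − (-5) = -9 → (-9,-2,-5)

-9,-2,-5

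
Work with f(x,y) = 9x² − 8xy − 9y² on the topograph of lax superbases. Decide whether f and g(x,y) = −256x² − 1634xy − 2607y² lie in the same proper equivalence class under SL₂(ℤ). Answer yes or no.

D₁ = 388, D₂ = 388
river cycle of f (length 22): (-9, 8, 9), (9, 10, -8), (-8, 6, 11), (11, 16, -3), (-3, 14, 16), (16, 18, -1), (-1, 18, 16), (16, 14, -3), (-3, 16, 11), (11, 6, -8), … (12 more)
river cycle of g (length 22): (-9, 8, 9), (9, 10, -8), (-8, 6, 11), (11, 16, -3), (-3, 14, 16), (16, 18, -1), (-1, 18, 16), (16, 14, -3), (-3, 16, 11), (11, 6, -8), … (12 more)
cycles coincide ⇒ equivalent

yes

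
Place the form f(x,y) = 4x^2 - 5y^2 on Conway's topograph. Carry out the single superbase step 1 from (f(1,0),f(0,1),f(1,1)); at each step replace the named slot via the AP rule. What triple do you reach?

start (4,-5,-1) = (f(1,0),f(0,1),f(1,1))
replace slot 1: 2·((-5)+(-1)) − 4 = -16 → (-16,-5,-1)

-16,-5,-1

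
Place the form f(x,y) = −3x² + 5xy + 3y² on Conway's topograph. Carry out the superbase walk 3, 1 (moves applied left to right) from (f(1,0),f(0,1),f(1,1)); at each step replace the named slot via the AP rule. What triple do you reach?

start (-3,3,5) = (f(1,0),f(0,1),f(1,1))
replace slot 3: 2·((-3)+3) − 5 = -5 → (-3,3,-5)
replace slot 1: 2·(3+(-5)) − (-3) = -1 → (-1,3,-5)

-1,3,-5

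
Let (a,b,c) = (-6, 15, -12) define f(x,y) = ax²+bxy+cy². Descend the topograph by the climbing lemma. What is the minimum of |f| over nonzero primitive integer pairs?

translate: b→-3 (≡-15 mod 12), so (6,-15,12)→(6,-3,3)
flip: (6,-3,3)→(3,3,6)
reduced (well bottom): (3,3,6) with a≤c, −a<b≤a
well minimum |f| = |-3| = 3 (negative-definite)

3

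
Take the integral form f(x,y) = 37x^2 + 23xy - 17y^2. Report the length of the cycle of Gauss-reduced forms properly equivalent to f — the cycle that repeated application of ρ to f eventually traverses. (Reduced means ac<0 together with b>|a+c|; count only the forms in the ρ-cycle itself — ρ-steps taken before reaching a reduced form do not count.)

D = 3045, ⌊√D⌋ = 55
river: ρ → (-17,45,15)
river: ρ → (15,45,-17)
river: ρ → (-17,23,37)
river: ρ → (37,51,-3)
river: ρ → (-3,51,37)
river: ρ → (37,23,-17)
ρ-cycle length = 6 (tail of 0 descent steps not counted)

6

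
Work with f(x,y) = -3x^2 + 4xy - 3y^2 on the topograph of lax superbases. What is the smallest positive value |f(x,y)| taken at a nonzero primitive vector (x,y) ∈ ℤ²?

translate: b→2 (≡-4 mod 6), so (3,-4,3)→(3,2,2)
flip: (3,2,2)→(2,-2,3)
translate: b→2 (≡-2 mod 4), so (2,-2,3)→(2,2,3)
reduced (well bottom): (2,2,3) with a≤c, −a<b≤a
well minimum |f| = |-2| = 2 (negative-definite)

2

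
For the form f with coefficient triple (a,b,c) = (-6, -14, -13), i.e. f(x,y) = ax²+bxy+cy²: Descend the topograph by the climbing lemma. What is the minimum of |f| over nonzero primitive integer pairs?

translate: b→2 (≡14 mod 12), so (6,14,13)→(6,2,5)
flip: (6,2,5)→(5,-2,6)
reduced (well bottom): (5,-2,6) with a≤c, −a<b≤a
well minimum |f| = |-5| = 5 (negative-definite)

5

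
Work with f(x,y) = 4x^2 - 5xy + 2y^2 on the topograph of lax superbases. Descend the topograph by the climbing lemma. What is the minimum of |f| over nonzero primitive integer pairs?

translate: b→3 (≡-5 mod 8), so (4,-5,2)→(4,3,1)
flip: (4,3,1)→(1,-3,4)
translate: b→1 (≡-3 mod 2), so (1,-3,4)→(1,1,2)
reduced (well bottom): (1,1,2) with a≤c, −a<b≤a
well minimum = a = 1

1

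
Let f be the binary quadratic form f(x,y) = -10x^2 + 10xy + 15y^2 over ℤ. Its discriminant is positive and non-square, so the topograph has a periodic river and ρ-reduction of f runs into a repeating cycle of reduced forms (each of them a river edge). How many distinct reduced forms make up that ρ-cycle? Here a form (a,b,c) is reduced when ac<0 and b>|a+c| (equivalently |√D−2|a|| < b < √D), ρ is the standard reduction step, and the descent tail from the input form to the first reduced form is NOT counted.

D = 700, ⌊√D⌋ = 26
river: ρ → (15,20,-5)
river: ρ → (-5,20,15)
river: ρ → (15,10,-10)
river: ρ → (-10,10,15)
ρ-cycle length = 4 (tail of 0 descent steps not counted)

4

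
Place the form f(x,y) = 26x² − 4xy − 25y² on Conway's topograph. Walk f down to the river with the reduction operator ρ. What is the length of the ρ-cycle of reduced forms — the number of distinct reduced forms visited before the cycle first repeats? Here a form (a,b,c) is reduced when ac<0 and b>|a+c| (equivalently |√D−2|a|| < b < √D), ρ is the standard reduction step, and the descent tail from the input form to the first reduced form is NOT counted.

D = 2616, ⌊√D⌋ = 51
descent: ρ → (-25,4,26)  [lands on river]
river: ρ → (26,48,-3)
river: ρ → (-3,48,26)
river: ρ → (26,4,-25)
river: ρ → (-25,46,5)
river: ρ → (5,44,-34)
river: ρ → (-34,24,15)
river: ρ → (15,36,-22)
river: ρ → (-22,8,29)
river: ρ → (29,50,-1)
river: ρ → (-1,50,29)
river: ρ → (29,8,-22)
river: ρ → (-22,36,15)
river: ρ → (15,24,-34)
river: ρ → (-34,44,5)
river: ρ → (5,46,-25)
ρ-cycle length = 16 (tail of 1 descent step not counted)

16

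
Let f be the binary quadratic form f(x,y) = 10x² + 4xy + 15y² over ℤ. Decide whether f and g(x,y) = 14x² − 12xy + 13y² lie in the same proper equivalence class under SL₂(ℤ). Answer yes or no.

D₁ = -584, D₂ = -584
f: reduced (well bottom): (10,4,15) with a≤c, −a<b≤a
g: flip: (14,-12,13)→(13,12,14)
g: reduced (well bottom): (13,12,14) with a≤c, −a<b≤a
reduced forms (10, 4, 15) vs (13, 12, 14) ⇒ inequivalent

no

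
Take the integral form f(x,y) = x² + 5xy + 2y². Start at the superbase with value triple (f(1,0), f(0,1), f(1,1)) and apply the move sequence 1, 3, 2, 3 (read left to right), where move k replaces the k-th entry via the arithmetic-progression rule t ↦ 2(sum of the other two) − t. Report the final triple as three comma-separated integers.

start (1,2,8) = (f(1,0),f(0,1),f(1,1))
replace slot 1: 2·(2+8) − 1 = 19 → (19,2,8)
replace slot 3: 2·(19+2) − 8 = 34 → (19,2,34)
replace slot 2: 2·(19+34) − 2 = 104 → (19,104,34)
replace slot 3: 2·(19+104) − 34 = 212 → (19,104,212)

19,104,212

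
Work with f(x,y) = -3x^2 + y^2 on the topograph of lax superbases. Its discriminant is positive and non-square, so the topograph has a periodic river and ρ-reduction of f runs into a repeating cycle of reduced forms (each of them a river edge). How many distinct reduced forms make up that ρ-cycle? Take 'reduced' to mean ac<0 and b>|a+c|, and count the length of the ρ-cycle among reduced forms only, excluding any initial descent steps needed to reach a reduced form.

D = 12, ⌊√D⌋ = 3
descent: ρ → (1,2,-2)  [lands on river]
river: ρ → (-2,2,1)
ρ-cycle length = 2 (tail of 1 descent step not counted)

2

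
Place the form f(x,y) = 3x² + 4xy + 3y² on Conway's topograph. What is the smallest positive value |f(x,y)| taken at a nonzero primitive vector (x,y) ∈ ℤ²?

translate: b→-2 (≡4 mod 6), so (3,4,3)→(3,-2,2)
flip: (3,-2,2)→(2,2,3)
reduced (well bottom): (2,2,3) with a≤c, −a<b≤a
well minimum = a = 2

2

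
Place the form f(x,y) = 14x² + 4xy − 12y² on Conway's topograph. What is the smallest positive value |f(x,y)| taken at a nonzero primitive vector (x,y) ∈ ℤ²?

river: ρ → (-12,20,6)
river: ρ → (6,16,-18)
river: ρ → (-18,20,4)
river: ρ → (4,20,-18)
river: ρ → (-18,16,6)
river: ρ → (6,20,-12)
river: ρ → (-12,4,14)
river: ρ → (14,24,-2)
river: ρ → (-2,24,14)
river: ρ → (14,4,-12)
closes: descent 0, river 10
min |a| on river = 2

2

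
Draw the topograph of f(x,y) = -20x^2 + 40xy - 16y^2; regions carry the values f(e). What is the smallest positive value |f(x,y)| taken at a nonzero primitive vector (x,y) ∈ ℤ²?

descent: ρ → (-16,-8,4)
descent: ρ → (4,16,-4)  [lands on river]
river: ρ → (-4,16,4)
closes: descent 2, river 2
min |a| on river = 4

4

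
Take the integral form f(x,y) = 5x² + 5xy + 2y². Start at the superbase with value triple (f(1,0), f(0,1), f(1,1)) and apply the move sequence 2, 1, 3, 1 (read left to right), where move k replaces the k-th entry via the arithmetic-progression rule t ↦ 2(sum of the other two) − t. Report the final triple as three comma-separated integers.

start (5,2,12) = (f(1,0),f(0,1),f(1,1))
replace slot 2: 2·(5+12) − 2 = 32 → (5,32,12)
replace slot 1: 2·(32+12) − 5 = 83 → (83,32,12)
replace slot 3: 2·(83+32) − 12 = 218 → (83,32,218)
replace slot 1: 2·(32+218) − 83 = 417 → (417,32,218)

417,32,218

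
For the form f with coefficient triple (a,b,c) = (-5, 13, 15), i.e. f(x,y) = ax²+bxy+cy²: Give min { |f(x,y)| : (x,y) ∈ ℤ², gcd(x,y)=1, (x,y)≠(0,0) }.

river: ρ → (15,17,-3)
river: ρ → (-3,19,9)
river: ρ → (9,17,-5)
river: ρ → (-5,13,15)
closes: descent 0, river 4
min |a| on river = 3

3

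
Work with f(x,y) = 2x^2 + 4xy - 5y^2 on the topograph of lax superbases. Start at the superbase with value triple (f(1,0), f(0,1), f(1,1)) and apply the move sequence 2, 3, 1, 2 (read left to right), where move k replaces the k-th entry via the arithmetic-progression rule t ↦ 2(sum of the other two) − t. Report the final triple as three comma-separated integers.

start (2,-5,1) = (f(1,0),f(0,1),f(1,1))
replace slot 2: 2·(2+1) − (-5) = 11 → (2,11,1)
replace slot 3: 2·(2+11) − 1 = 25 → (2,11,25)
replace slot 1: 2·(11+25) − 2 = 70 → (70,11,25)
replace slot 2: 2·(70+25) − 11 = 179 → (70,179,25)

70,179,25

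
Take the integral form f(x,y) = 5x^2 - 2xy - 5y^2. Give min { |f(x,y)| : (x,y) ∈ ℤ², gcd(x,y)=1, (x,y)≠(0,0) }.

descent: ρ → (-5,2,5)  [lands on river]
river: ρ → (5,8,-2)
river: ρ → (-2,8,5)
river: ρ → (5,2,-5)
river: ρ → (-5,8,2)
river: ρ → (2,8,-5)
closes: descent 1, river 6
min |a| on river = 2

2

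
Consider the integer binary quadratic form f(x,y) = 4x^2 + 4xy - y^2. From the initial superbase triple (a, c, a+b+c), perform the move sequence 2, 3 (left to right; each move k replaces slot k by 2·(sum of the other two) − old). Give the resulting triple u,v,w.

start (4,-1,7) = (f(1,0),f(0,1),f(1,1))
replace slot 2: 2·(4+7) − (-1) = 23 → (4,23,7)
replace slot 3: 2·(4+23) − 7 = 47 → (4,23,47)

4,23,47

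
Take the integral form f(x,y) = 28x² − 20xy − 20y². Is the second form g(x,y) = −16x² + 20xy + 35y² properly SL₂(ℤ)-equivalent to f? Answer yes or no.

D₁ = 2640, D₂ = 2640
river cycle of f (length 4): (-20, 20, 28), (28, 36, -12), (-12, 36, 28), (28, 20, -20)
river cycle of g (length 6): (35, 50, -1), (-1, 50, 35), (35, 20, -16), (-16, 44, 11), (11, 44, -16), (-16, 20, 35)
cycles differ ⇒ inequivalent

no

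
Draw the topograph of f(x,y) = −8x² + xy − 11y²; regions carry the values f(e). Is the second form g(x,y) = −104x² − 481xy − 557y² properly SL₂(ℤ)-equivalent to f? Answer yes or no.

D₁ = -351, D₂ = -351
f is negative-definite; reduce −f:
−f: reduced (well bottom): (8,-1,11) with a≤c, −a<b≤a
flip sign back: reduced form of f is (-8,1,-11)
g is negative-definite; reduce −g:
−g: translate: b→65 (≡481 mod 208), so (104,481,557)→(104,65,11)
−g: flip: (104,65,11)→(11,-65,104)
−g: translate: b→1 (≡-65 mod 22), so (11,-65,104)→(11,1,8)
−g: flip: (11,1,8)→(8,-1,11)
−g: reduced (well bottom): (8,-1,11) with a≤c, −a<b≤a
flip sign back: reduced form of g is (-8,1,-11)
reduced forms (-8, 1, -11) vs (-8, 1, -11) ⇒ equivalent

yes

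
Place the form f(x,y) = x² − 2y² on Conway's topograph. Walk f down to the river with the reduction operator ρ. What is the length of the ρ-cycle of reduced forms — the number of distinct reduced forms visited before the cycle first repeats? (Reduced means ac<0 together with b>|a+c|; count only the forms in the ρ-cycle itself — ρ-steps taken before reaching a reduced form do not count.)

D = 8, ⌊√D⌋ = 2
descent: ρ → (-2,0,1)
descent: ρ → (1,2,-1)  [lands on river]
river: ρ → (-1,2,1)
ρ-cycle length = 2 (tail of 2 descent steps not counted)

2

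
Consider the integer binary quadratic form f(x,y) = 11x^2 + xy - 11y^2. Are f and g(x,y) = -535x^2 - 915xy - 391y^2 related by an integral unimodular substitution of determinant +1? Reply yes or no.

D₁ = 485, D₂ = 485
river cycle of f (length 6): (-11, 21, 1), (1, 21, -11), (-11, 1, 11), (11, 21, -1), (-1, 21, 11), (11, 1, -11)
river cycle of g (length 6): (-11, 21, 1), (1, 21, -11), (-11, 1, 11), (11, 21, -1), (-1, 21, 11), (11, 1, -11)
cycles coincide ⇒ equivalent

yes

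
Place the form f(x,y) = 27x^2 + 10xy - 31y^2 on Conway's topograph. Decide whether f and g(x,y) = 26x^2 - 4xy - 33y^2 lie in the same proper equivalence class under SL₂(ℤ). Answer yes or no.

D₁ = 3448, D₂ = 3448
river cycle of f (length 40): (-31, 52, 6), (6, 56, -13), (-13, 48, 22), (22, 40, -21), (-21, 44, 18), (18, 28, -37), (-37, 46, 9), (9, 44, -42), (-42, 40, 11), (11, 48, -26), … (30 more)
river cycle of g (length 40): (26, 48, -11), (-11, 40, 42), (42, 44, -9), (-9, 46, 37), (37, 28, -18), (-18, 44, 21), (21, 40, -22), (-22, 48, 13), (13, 56, -6), (-6, 52, 31), … (30 more)
cycles differ ⇒ inequivalent

no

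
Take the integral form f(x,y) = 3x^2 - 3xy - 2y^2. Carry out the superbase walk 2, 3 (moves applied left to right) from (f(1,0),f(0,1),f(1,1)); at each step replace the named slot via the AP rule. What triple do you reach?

start (3,-2,-2) = (f(1,0),f(0,1),f(1,1))
replace slot 2: 2·(3+(-2)) − (-2) = 4 → (3,4,-2)
replace slot 3: 2·(3+4) − (-2) = 16 → (3,4,16)

3,4,16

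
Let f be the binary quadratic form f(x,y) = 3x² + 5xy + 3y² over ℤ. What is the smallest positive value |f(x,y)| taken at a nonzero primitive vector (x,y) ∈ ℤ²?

translate: b→-1 (≡5 mod 6), so (3,5,3)→(3,-1,1)
flip: (3,-1,1)→(1,1,3)
reduced (well bottom): (1,1,3) with a≤c, −a<b≤a
well minimum = a = 1

1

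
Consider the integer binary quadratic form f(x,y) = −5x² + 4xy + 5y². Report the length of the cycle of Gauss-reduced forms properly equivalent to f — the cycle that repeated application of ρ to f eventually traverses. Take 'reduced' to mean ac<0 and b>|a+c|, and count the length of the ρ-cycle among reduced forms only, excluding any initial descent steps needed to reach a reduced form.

D = 116, ⌊√D⌋ = 10
river: ρ → (5,6,-4)
river: ρ → (-4,10,1)
river: ρ → (1,10,-4)
river: ρ → (-4,6,5)
river: ρ → (5,4,-5)
river: ρ → (-5,6,4)
river: ρ → (4,10,-1)
river: ρ → (-1,10,4)
river: ρ → (4,6,-5)
river: ρ → (-5,4,5)
ρ-cycle length = 10 (tail of 0 descent steps not counted)

10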